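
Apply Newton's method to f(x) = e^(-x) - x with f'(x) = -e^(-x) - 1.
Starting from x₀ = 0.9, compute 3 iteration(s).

f(x) = e^(-x) - x
f'(x) = -e^(-x) - 1
x₀ = 0.9

Newton-Raphson formula: x_{n+1} = x_n - f(x_n)/f'(x_n)

Iteration 1:
  f(0.900000) = -0.493430
  f'(0.900000) = -1.406570
  x_1 = 0.900000 - (-0.493430)/(-1.406570) = 0.549196
Iteration 2:
  f(0.549196) = 0.028218
  f'(0.549196) = -1.577414
  x_2 = 0.549196 - 0.028218/(-1.577414) = 0.567085
Iteration 3:
  f(0.567085) = 0.000092
  f'(0.567085) = -1.567177
  x_3 = 0.567085 - 0.000092/(-1.567177) = 0.567143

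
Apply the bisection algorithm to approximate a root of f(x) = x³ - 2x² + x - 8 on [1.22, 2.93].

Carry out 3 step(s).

f(x) = x³ - 2x² + x - 8
Initial interval: [1.22, 2.93]

Iteration 1:
  c_1 = (1.220000 + 2.930000)/2 = 2.075000
  f(c_1) = f(2.075000) = -5.602078
  f(a) × f(c) ≥ 0, new interval: [2.075000, 2.930000]
Iteration 2:
  c_2 = (2.075000 + 2.930000)/2 = 2.502500
  f(c_2) = f(2.502500) = -2.350591
  f(a) × f(c) ≥ 0, new interval: [2.502500, 2.930000]
Iteration 3:
  c_3 = (2.502500 + 2.930000)/2 = 2.716250
  f(c_3) = f(2.716250) = 0.000753
  f(a) × f(c) < 0, new interval: [2.502500, 2.716250]

After 3 iteration(s), the approximation is c_3 = 2.716250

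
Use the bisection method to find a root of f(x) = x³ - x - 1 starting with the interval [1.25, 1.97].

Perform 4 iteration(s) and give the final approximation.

f(x) = x³ - x - 1
Initial interval: [1.25, 1.97]

Iteration 1:
  c_1 = (1.250000 + 1.970000)/2 = 1.610000
  f(c_1) = f(1.610000) = 1.563281
  f(a) × f(c) < 0, new interval: [1.250000, 1.610000]
Iteration 2:
  c_2 = (1.250000 + 1.610000)/2 = 1.430000
  f(c_2) = f(1.430000) = 0.494207
  f(a) × f(c) < 0, new interval: [1.250000, 1.430000]
Iteration 3:
  c_3 = (1.250000 + 1.430000)/2 = 1.340000
  f(c_3) = f(1.340000) = 0.066104
  f(a) × f(c) < 0, new interval: [1.250000, 1.340000]
Iteration 4:
  c_4 = (1.250000 + 1.340000)/2 = 1.295000
  f(c_4) = f(1.295000) = -0.123253
  f(a) × f(c) ≥ 0, new interval: [1.295000, 1.340000]

After 4 iteration(s), the approximation is c_4 = 1.295000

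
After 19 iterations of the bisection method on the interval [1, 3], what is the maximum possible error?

Bisection error bound: |error| ≤ (b-a)/2^n
|error| ≤ (3 - 1)/2^19 = 2/2^19
|error| ≤ 0.0000038147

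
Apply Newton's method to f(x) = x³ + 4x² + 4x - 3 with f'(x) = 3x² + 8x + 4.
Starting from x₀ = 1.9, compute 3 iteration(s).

f(x) = x³ + 4x² + 4x - 3
f'(x) = 3x² + 8x + 4
x₀ = 1.9

Newton-Raphson formula: x_{n+1} = x_n - f(x_n)/f'(x_n)

Iteration 1:
  f(1.900000) = 25.899000
  f'(1.900000) = 30.030000
  x_1 = 1.900000 - 25.899000/30.030000 = 1.037562
Iteration 2:
  f(1.037562) = 6.573366
  f'(1.037562) = 15.530107
  x_2 = 1.037562 - 6.573366/15.530107 = 0.614296
Iteration 3:
  f(0.614296) = 1.198437
  f'(0.614296) = 10.046452
  x_3 = 0.614296 - 1.198437/10.046452 = 0.495007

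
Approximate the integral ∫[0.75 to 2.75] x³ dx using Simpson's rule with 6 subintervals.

f(x) = x³
a = 0.75, b = 2.75, n = 6
h = (b - a)/n = 0.333333

Simpson's rule: (h/3)[f(x₀) + 4f(x₁) + 2f(x₂) + ... + f(xₙ)]

x_0 = 0.7500, f(x_0) = 0.421875, coefficient = 1
x_1 = 1.0833, f(x_1) = 1.271412, coefficient = 4
x_2 = 1.4167, f(x_2) = 2.843171, coefficient = 2
x_3 = 1.7500, f(x_3) = 5.359375, coefficient = 4
x_4 = 2.0833, f(x_4) = 9.042245, coefficient = 2
x_5 = 2.4167, f(x_5) = 14.114005, coefficient = 4
x_6 = 2.7500, f(x_6) = 20.796875, coefficient = 1

I ≈ (0.333333/3) × 127.968750 = 14.218750
Exact value: 14.218750
Error: 0.000000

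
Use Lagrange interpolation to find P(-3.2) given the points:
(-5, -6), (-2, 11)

Lagrange interpolation formula:
P(x) = Σ yᵢ × Lᵢ(x)
where Lᵢ(x) = Π_{j≠i} (x - xⱼ)/(xᵢ - xⱼ)

L_0(-3.2) = (-3.2 - (-2))/(-5 - (-2)) = 0.400000
L_1(-3.2) = (-3.2 - (-5))/(-2 - (-5)) = 0.600000

P(-3.2) = (-6)×L_0(-3.2) + 11×L_1(-3.2)
P(-3.2) = 4.200000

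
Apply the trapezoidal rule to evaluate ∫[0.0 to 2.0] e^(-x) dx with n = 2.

f(x) = e^(-x)
a = 0.0, b = 2.0, n = 2
h = (b - a)/n = 1.000000

Trapezoidal rule: (h/2)[f(x₀) + 2f(x₁) + 2f(x₂) + ... + f(xₙ)]

x_0 = 0.0000, f(x_0) = 1.000000, coefficient = 1
x_1 = 1.0000, f(x_1) = 0.367879, coefficient = 2
x_2 = 2.0000, f(x_2) = 0.135335, coefficient = 1

I ≈ (1.000000/2) × 1.871094 = 0.935547
Exact value: 0.864665
Error: 0.070882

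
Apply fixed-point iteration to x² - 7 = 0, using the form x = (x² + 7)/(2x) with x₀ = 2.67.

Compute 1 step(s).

Equation: x² - 7 = 0
Fixed-point form: x = (x² + 7)/(2x)
x₀ = 2.67

x_1 = g(2.670000) = 2.645861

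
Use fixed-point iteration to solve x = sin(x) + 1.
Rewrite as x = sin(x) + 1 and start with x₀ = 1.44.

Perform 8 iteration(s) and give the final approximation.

Equation: x = sin(x) + 1
Fixed-point form: x = sin(x) + 1
x₀ = 1.44

x_1 = g(1.440000) = 1.991458
x_2 = g(1.991458) = 1.912819
x_3 = g(1.912819) = 1.942078
x_4 = g(1.942078) = 1.931863
x_5 = g(1.931863) = 1.935521
x_6 = g(1.935521) = 1.934222
x_7 = g(1.934222) = 1.934684
x_8 = g(1.934684) = 1.934520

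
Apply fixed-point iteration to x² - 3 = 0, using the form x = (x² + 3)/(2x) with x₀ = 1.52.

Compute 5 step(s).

Equation: x² - 3 = 0
Fixed-point form: x = (x² + 3)/(2x)
x₀ = 1.52

x_1 = g(1.520000) = 1.746842
x_2 = g(1.746842) = 1.732113
x_3 = g(1.732113) = 1.732051
x_4 = g(1.732051) = 1.732051
x_5 = g(1.732051) = 1.732051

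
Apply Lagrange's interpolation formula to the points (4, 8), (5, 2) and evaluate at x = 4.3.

Lagrange interpolation formula:
P(x) = Σ yᵢ × Lᵢ(x)
where Lᵢ(x) = Π_{j≠i} (x - xⱼ)/(xᵢ - xⱼ)

L_0(4.3) = (4.3 - 5)/(4 - 5) = 0.700000
L_1(4.3) = (4.3 - 4)/(5 - 4) = 0.300000

P(4.3) = 8×L_0(4.3) + 2×L_1(4.3)
P(4.3) = 6.200000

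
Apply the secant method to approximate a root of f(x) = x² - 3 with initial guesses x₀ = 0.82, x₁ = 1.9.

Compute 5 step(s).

f(x) = x² - 3
x₀ = 0.82, x₁ = 1.9

Secant formula: x_{n+1} = x_n - f(x_n)(x_n - x_{n-1})/(f(x_n) - f(x_{n-1}))

Iteration 1:
  f(0.820000) = -2.327600
  f(1.900000) = 0.610000
  x_2 = 1.900000 - 0.610000×(1.900000 - 0.820000)/(0.610000 - (-2.327600))
       = 1.675735
Iteration 2:
  f(1.900000) = 0.610000
  f(1.675735) = -0.191911
  x_3 = 1.675735 - (-0.191911)×(1.675735 - 1.900000)/(-0.191911 - 0.610000)
       = 1.729406
Iteration 3:
  f(1.675735) = -0.191911
  f(1.729406) = -0.009156
  x_4 = 1.729406 - (-0.009156)×(1.729406 - 1.675735)/(-0.009156 - (-0.191911))
       = 1.732095
Iteration 4:
  f(1.729406) = -0.009156
  f(1.732095) = 0.000152
  x_5 = 1.732095 - 0.000152×(1.732095 - 1.729406)/(0.000152 - (-0.009156))
       = 1.732051
Iteration 5:
  f(1.732095) = 0.000152
  f(1.732051) = 0.000000
  x_6 = 1.732051 - 0.000000×(1.732051 - 1.732095)/(0.000000 - 0.000152)
       = 1.732051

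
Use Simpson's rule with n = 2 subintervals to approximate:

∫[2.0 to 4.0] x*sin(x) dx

f(x) = x*sin(x)
a = 2.0, b = 4.0, n = 2
h = (b - a)/n = 1.000000

Simpson's rule: (h/3)[f(x₀) + 4f(x₁) + 2f(x₂) + ... + f(xₙ)]

x_0 = 2.0000, f(x_0) = 1.818595, coefficient = 1
x_1 = 3.0000, f(x_1) = 0.423360, coefficient = 4
x_2 = 4.0000, f(x_2) = -3.027210, coefficient = 1

I ≈ (1.000000/3) × 0.484825 = 0.161608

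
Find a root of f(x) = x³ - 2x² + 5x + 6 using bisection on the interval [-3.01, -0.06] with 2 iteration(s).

f(x) = x³ - 2x² + 5x + 6
Initial interval: [-3.01, -0.06]

Iteration 1:
  c_1 = (-3.010000 + (-0.060000))/2 = -1.535000
  f(c_1) = f(-1.535000) = -10.004255
  f(a) × f(c) ≥ 0, new interval: [-1.535000, -0.060000]
Iteration 2:
  c_2 = (-1.535000 + (-0.060000))/2 = -0.797500
  f(c_2) = f(-0.797500) = 0.233273
  f(a) × f(c) < 0, new interval: [-1.535000, -0.797500]

After 2 iteration(s), the approximation is c_2 = -0.797500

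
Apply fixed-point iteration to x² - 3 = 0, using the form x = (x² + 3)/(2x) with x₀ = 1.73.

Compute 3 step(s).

Equation: x² - 3 = 0
Fixed-point form: x = (x² + 3)/(2x)
x₀ = 1.73

x_1 = g(1.730000) = 1.732052
x_2 = g(1.732052) = 1.732051
x_3 = g(1.732051) = 1.732051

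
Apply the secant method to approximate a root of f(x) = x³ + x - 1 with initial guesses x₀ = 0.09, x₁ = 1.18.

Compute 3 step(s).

f(x) = x³ + x - 1
x₀ = 0.09, x₁ = 1.18

Secant formula: x_{n+1} = x_n - f(x_n)(x_n - x_{n-1})/(f(x_n) - f(x_{n-1}))

Iteration 1:
  f(0.090000) = -0.909271
  f(1.180000) = 1.823032
  x_2 = 1.180000 - 1.823032×(1.180000 - 0.090000)/(1.823032 - (-0.909271))
       = 0.452736
Iteration 2:
  f(1.180000) = 1.823032
  f(0.452736) = -0.454466
  x_3 = 0.452736 - (-0.454466)×(0.452736 - 1.180000)/(-0.454466 - 1.823032)
       = 0.597859
Iteration 3:
  f(0.452736) = -0.454466
  f(0.597859) = -0.188445
  x_4 = 0.597859 - (-0.188445)×(0.597859 - 0.452736)/(-0.188445 - (-0.454466))
       = 0.700662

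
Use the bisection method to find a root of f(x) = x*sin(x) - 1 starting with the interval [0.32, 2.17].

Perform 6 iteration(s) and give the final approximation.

f(x) = x*sin(x) - 1
Initial interval: [0.32, 2.17]

Iteration 1:
  c_1 = (0.320000 + 2.170000)/2 = 1.245000
  f(c_1) = f(1.245000) = 0.179508
  f(a) × f(c) < 0, new interval: [0.320000, 1.245000]
Iteration 2:
  c_2 = (0.320000 + 1.245000)/2 = 0.782500
  f(c_2) = f(0.782500) = -0.448295
  f(a) × f(c) ≥ 0, new interval: [0.782500, 1.245000]
Iteration 3:
  c_3 = (0.782500 + 1.245000)/2 = 1.013750
  f(c_3) = f(1.013750) = -0.139508
  f(a) × f(c) ≥ 0, new interval: [1.013750, 1.245000]
Iteration 4:
  c_4 = (1.013750 + 1.245000)/2 = 1.129375
  f(c_4) = f(1.129375) = 0.021119
  f(a) × f(c) < 0, new interval: [1.013750, 1.129375]
Iteration 5:
  c_5 = (1.013750 + 1.129375)/2 = 1.071562
  f(c_5) = f(1.071562) = -0.059222
  f(a) × f(c) ≥ 0, new interval: [1.071562, 1.129375]
Iteration 6:
  c_6 = (1.071562 + 1.129375)/2 = 1.100469
  f(c_6) = f(1.100469) = -0.019020
  f(a) × f(c) ≥ 0, new interval: [1.100469, 1.129375]

After 6 iteration(s), the approximation is c_6 = 1.100469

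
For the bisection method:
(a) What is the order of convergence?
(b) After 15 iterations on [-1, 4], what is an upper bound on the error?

(a) Bisection has linear (order 1) convergence; the error is halved each step.

(b) Error bound = (b-a)/2^n = (4 - (-1))/2^{15}
    = 5/2^{15}

(a) 1 (linear); (b) error ≤ 1.53e-04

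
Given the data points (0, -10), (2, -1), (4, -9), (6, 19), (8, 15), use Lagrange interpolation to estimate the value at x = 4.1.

Lagrange interpolation formula:
P(x) = Σ yᵢ × Lᵢ(x)
where Lᵢ(x) = Π_{j≠i} (x - xⱼ)/(xᵢ - xⱼ)

L_0(4.1) = (4.1 - 2)/(0 - 2) × (4.1 - 4)/(0 - 4) × (4.1 - 6)/(0 - 6) × (4.1 - 8)/(0 - 8) = 0.004052
L_1(4.1) = (4.1 - 0)/(2 - 0) × (4.1 - 4)/(2 - 4) × (4.1 - 6)/(2 - 6) × (4.1 - 8)/(2 - 8) = -0.031647
L_2(4.1) = (4.1 - 0)/(4 - 0) × (4.1 - 2)/(4 - 2) × (4.1 - 6)/(4 - 6) × (4.1 - 8)/(4 - 8) = 0.996877
L_3(4.1) = (4.1 - 0)/(6 - 0) × (4.1 - 2)/(6 - 2) × (4.1 - 4)/(6 - 4) × (4.1 - 8)/(6 - 8) = 0.034978
L_4(4.1) = (4.1 - 0)/(8 - 0) × (4.1 - 2)/(8 - 2) × (4.1 - 4)/(8 - 4) × (4.1 - 6)/(8 - 6) = -0.004260

P(4.1) = (-10)×L_0(4.1) + (-1)×L_1(4.1) + (-9)×L_2(4.1) + 19×L_3(4.1) + 15×L_4(4.1)
P(4.1) = -8.380084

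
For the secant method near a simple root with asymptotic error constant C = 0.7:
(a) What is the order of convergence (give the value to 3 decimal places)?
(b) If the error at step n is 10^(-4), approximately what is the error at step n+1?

(a) Secant method has superlinear convergence with order φ = (1+√5)/2 ≈ 1.618.
    This means |e_{n+1}| ≈ C|e_n|^1.618.

(b) With |e_n| = 10^(-4) and C = 0.7:
    |e_{n+1}| ≈ 0.7 × (10^(-4))^1.618 = 0.7 × 10^(-6.47)

(a) ≈ 1.618 (golden ratio); (b) |e_{n+1}| ≈ 2.360e-07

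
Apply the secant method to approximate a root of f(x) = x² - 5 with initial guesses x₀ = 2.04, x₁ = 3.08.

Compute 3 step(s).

f(x) = x² - 5
x₀ = 2.04, x₁ = 3.08

Secant formula: x_{n+1} = x_n - f(x_n)(x_n - x_{n-1})/(f(x_n) - f(x_{n-1}))

Iteration 1:
  f(2.040000) = -0.838400
  f(3.080000) = 4.486400
  x_2 = 3.080000 - 4.486400×(3.080000 - 2.040000)/(4.486400 - (-0.838400))
       = 2.203750
Iteration 2:
  f(3.080000) = 4.486400
  f(2.203750) = -0.143486
  x_3 = 2.203750 - (-0.143486)×(2.203750 - 3.080000)/(-0.143486 - 4.486400)
       = 2.230906
Iteration 3:
  f(2.203750) = -0.143486
  f(2.230906) = -0.023058
  x_4 = 2.230906 - (-0.023058)×(2.230906 - 2.203750)/(-0.023058 - (-0.143486))
       = 2.236106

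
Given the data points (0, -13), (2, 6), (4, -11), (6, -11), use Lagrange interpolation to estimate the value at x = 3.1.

Lagrange interpolation formula:
P(x) = Σ yᵢ × Lᵢ(x)
where Lᵢ(x) = Π_{j≠i} (x - xⱼ)/(xᵢ - xⱼ)

L_0(3.1) = (3.1 - 2)/(0 - 2) × (3.1 - 4)/(0 - 4) × (3.1 - 6)/(0 - 6) = -0.059812
L_1(3.1) = (3.1 - 0)/(2 - 0) × (3.1 - 4)/(2 - 4) × (3.1 - 6)/(2 - 6) = 0.505687
L_2(3.1) = (3.1 - 0)/(4 - 0) × (3.1 - 2)/(4 - 2) × (3.1 - 6)/(4 - 6) = 0.618063
L_3(3.1) = (3.1 - 0)/(6 - 0) × (3.1 - 2)/(6 - 2) × (3.1 - 4)/(6 - 4) = -0.063938

P(3.1) = (-13)×L_0(3.1) + 6×L_1(3.1) + (-11)×L_2(3.1) + (-11)×L_3(3.1)
P(3.1) = -2.283688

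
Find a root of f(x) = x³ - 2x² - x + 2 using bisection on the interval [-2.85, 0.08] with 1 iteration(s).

f(x) = x³ - 2x² - x + 2
Initial interval: [-2.85, 0.08]

Iteration 1:
  c_1 = (-2.850000 + 0.080000)/2 = -1.385000
  f(c_1) = f(-1.385000) = -3.108192
  f(a) × f(c) ≥ 0, new interval: [-1.385000, 0.080000]

After 1 iteration(s), the approximation is c_1 = -1.385000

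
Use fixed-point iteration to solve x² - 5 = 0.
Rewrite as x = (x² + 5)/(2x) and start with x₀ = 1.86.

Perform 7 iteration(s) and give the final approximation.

Equation: x² - 5 = 0
Fixed-point form: x = (x² + 5)/(2x)
x₀ = 1.86

x_1 = g(1.860000) = 2.274086
x_2 = g(2.274086) = 2.236386
x_3 = g(2.236386) = 2.236068
x_4 = g(2.236068) = 2.236068
x_5 = g(2.236068) = 2.236068
x_6 = g(2.236068) = 2.236068
x_7 = g(2.236068) = 2.236068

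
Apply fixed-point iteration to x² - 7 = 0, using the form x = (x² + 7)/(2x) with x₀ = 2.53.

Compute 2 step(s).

Equation: x² - 7 = 0
Fixed-point form: x = (x² + 7)/(2x)
x₀ = 2.53

x_1 = g(2.530000) = 2.648399
x_2 = g(2.648399) = 2.645753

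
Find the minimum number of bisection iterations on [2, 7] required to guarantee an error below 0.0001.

We need (b-a)/2^n ≤ 0.0001
(7 - 2)/2^n ≤ 0.0001
5/2^n ≤ 0.0001
2^n ≥ 50000
n ≥ log₂(50000) = 15.61
n ≥ 16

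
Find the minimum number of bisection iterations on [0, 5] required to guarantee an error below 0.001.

We need (b-a)/2^n ≤ 0.001
(5 - 0)/2^n ≤ 0.001
5/2^n ≤ 0.001
2^n ≥ 5000
n ≥ log₂(5000) = 12.29
n ≥ 13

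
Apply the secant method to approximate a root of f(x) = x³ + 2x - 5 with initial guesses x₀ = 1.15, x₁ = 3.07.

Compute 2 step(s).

f(x) = x³ + 2x - 5
x₀ = 1.15, x₁ = 3.07

Secant formula: x_{n+1} = x_n - f(x_n)(x_n - x_{n-1})/(f(x_n) - f(x_{n-1}))

Iteration 1:
  f(1.150000) = -1.179125
  f(3.070000) = 30.074443
  x_2 = 3.070000 - 30.074443×(3.070000 - 1.150000)/(30.074443 - (-1.179125))
       = 1.222437
Iteration 2:
  f(3.070000) = 30.074443
  f(1.222437) = -0.728373
  x_3 = 1.222437 - (-0.728373)×(1.222437 - 3.070000)/(-0.728373 - 30.074443)
       = 1.266125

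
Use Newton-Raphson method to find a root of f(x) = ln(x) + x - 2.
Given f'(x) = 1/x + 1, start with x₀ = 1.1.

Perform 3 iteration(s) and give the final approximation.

f(x) = ln(x) + x - 2
f'(x) = 1/x + 1
x₀ = 1.1

Newton-Raphson formula: x_{n+1} = x_n - f(x_n)/f'(x_n)

Iteration 1:
  f(1.100000) = -0.804690
  f'(1.100000) = 1.909091
  x_1 = 1.100000 - (-0.804690)/1.909091 = 1.521504
Iteration 2:
  f(1.521504) = -0.058796
  f'(1.521504) = 1.657244
  x_2 = 1.521504 - (-0.058796)/1.657244 = 1.556983
Iteration 3:
  f(1.556983) = -0.000268
  f'(1.556983) = 1.642268
  x_3 = 1.556983 - (-0.000268)/1.642268 = 1.557146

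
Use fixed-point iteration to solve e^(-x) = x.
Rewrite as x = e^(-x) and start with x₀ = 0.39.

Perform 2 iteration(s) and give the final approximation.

Equation: e^(-x) = x
Fixed-point form: x = e^(-x)
x₀ = 0.39

x_1 = g(0.390000) = 0.677057
x_2 = g(0.677057) = 0.508110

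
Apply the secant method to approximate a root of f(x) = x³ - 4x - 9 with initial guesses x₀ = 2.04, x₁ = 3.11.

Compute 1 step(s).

f(x) = x³ - 4x - 9
x₀ = 2.04, x₁ = 3.11

Secant formula: x_{n+1} = x_n - f(x_n)(x_n - x_{n-1})/(f(x_n) - f(x_{n-1}))

Iteration 1:
  f(2.040000) = -8.670336
  f(3.110000) = 8.640231
  x_2 = 3.110000 - 8.640231×(3.110000 - 2.040000)/(8.640231 - (-8.670336))
       = 2.575930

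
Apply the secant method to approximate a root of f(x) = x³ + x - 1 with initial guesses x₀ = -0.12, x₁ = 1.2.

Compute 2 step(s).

f(x) = x³ + x - 1
x₀ = -0.12, x₁ = 1.2

Secant formula: x_{n+1} = x_n - f(x_n)(x_n - x_{n-1})/(f(x_n) - f(x_{n-1}))

Iteration 1:
  f(-0.120000) = -1.121728
  f(1.200000) = 1.928000
  x_2 = 1.200000 - 1.928000×(1.200000 - (-0.120000))/(1.928000 - (-1.121728))
       = 0.365512
Iteration 2:
  f(1.200000) = 1.928000
  f(0.365512) = -0.585655
  x_3 = 0.365512 - (-0.585655)×(0.365512 - 1.200000)/(-0.585655 - 1.928000)
       = 0.559939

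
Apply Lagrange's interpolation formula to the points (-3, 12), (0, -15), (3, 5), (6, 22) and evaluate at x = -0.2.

Lagrange interpolation formula:
P(x) = Σ yᵢ × Lᵢ(x)
where Lᵢ(x) = Π_{j≠i} (x - xⱼ)/(xᵢ - xⱼ)

L_0(-0.2) = (-0.2 - 0)/(-3 - 0) × (-0.2 - 3)/(-3 - 3) × (-0.2 - 6)/(-3 - 6) = 0.024494
L_1(-0.2) = (-0.2 - (-3))/(0 - (-3)) × (-0.2 - 3)/(0 - 3) × (-0.2 - 6)/(0 - 6) = 1.028741
L_2(-0.2) = (-0.2 - (-3))/(3 - (-3)) × (-0.2 - 0)/(3 - 0) × (-0.2 - 6)/(3 - 6) = -0.064296
L_3(-0.2) = (-0.2 - (-3))/(6 - (-3)) × (-0.2 - 0)/(6 - 0) × (-0.2 - 3)/(6 - 3) = 0.011062

P(-0.2) = 12×L_0(-0.2) + (-15)×L_1(-0.2) + 5×L_2(-0.2) + 22×L_3(-0.2)
P(-0.2) = -15.215309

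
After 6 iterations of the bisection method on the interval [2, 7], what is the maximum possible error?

Bisection error bound: |error| ≤ (b-a)/2^n
|error| ≤ (7 - 2)/2^6 = 5/2^6
|error| ≤ 0.0781250000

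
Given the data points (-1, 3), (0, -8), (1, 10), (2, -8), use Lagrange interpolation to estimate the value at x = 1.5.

Lagrange interpolation formula:
P(x) = Σ yᵢ × Lᵢ(x)
where Lᵢ(x) = Π_{j≠i} (x - xⱼ)/(xᵢ - xⱼ)

L_0(1.5) = (1.5 - 0)/(-1 - 0) × (1.5 - 1)/(-1 - 1) × (1.5 - 2)/(-1 - 2) = 0.062500
L_1(1.5) = (1.5 - (-1))/(0 - (-1)) × (1.5 - 1)/(0 - 1) × (1.5 - 2)/(0 - 2) = -0.312500
L_2(1.5) = (1.5 - (-1))/(1 - (-1)) × (1.5 - 0)/(1 - 0) × (1.5 - 2)/(1 - 2) = 0.937500
L_3(1.5) = (1.5 - (-1))/(2 - (-1)) × (1.5 - 0)/(2 - 0) × (1.5 - 1)/(2 - 1) = 0.312500

P(1.5) = 3×L_0(1.5) + (-8)×L_1(1.5) + 10×L_2(1.5) + (-8)×L_3(1.5)
P(1.5) = 9.562500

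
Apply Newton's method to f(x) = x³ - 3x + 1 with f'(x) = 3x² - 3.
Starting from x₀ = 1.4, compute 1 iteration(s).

f(x) = x³ - 3x + 1
f'(x) = 3x² - 3
x₀ = 1.4

Newton-Raphson formula: x_{n+1} = x_n - f(x_n)/f'(x_n)

Iteration 1:
  f(1.400000) = -0.456000
  f'(1.400000) = 2.880000
  x_1 = 1.400000 - (-0.456000)/2.880000 = 1.558333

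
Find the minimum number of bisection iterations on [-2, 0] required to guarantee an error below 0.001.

We need (b-a)/2^n ≤ 0.001
(0 - (-2))/2^n ≤ 0.001
2/2^n ≤ 0.001
2^n ≥ 2000
n ≥ log₂(2000) = 10.97
n ≥ 11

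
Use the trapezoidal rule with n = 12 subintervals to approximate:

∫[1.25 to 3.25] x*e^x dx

f(x) = x*e^x
a = 1.25, b = 3.25, n = 12
h = (b - a)/n = 0.166667

Trapezoidal rule: (h/2)[f(x₀) + 2f(x₁) + 2f(x₂) + ... + f(xₙ)]

x_0 = 1.2500, f(x_0) = 4.362929, coefficient = 1
x_1 = 1.4167, f(x_1) = 5.841417, coefficient = 2
x_2 = 1.5833, f(x_2) = 7.712679, coefficient = 2
x_3 = 1.7500, f(x_3) = 10.070555, coefficient = 2
x_4 = 1.9167, f(x_4) = 13.029998, coefficient = 2
x_5 = 2.0833, f(x_5) = 16.731656, coefficient = 2
x_6 = 2.2500, f(x_6) = 21.347406, coefficient = 2
x_7 = 2.4167, f(x_7) = 27.087053, coefficient = 2
x_8 = 2.5833, f(x_8) = 34.206439, coefficient = 2
x_9 = 2.7500, f(x_9) = 43.017238, coefficient = 2
x_10 = 2.9167, f(x_10) = 53.898793, coefficient = 2
x_11 = 3.0833, f(x_11) = 67.312409, coefficient = 2
x_12 = 3.2500, f(x_12) = 83.818605, coefficient = 1

I ≈ (0.166667/2) × 688.692815 = 57.391068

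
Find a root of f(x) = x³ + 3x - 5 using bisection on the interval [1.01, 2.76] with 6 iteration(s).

f(x) = x³ + 3x - 5
Initial interval: [1.01, 2.76]

Iteration 1:
  c_1 = (1.010000 + 2.760000)/2 = 1.885000
  f(c_1) = f(1.885000) = 7.352829
  f(a) × f(c) < 0, new interval: [1.010000, 1.885000]
Iteration 2:
  c_2 = (1.010000 + 1.885000)/2 = 1.447500
  f(c_2) = f(1.447500) = 2.375383
  f(a) × f(c) < 0, new interval: [1.010000, 1.447500]
Iteration 3:
  c_3 = (1.010000 + 1.447500)/2 = 1.228750
  f(c_3) = f(1.228750) = 0.541449
  f(a) × f(c) < 0, new interval: [1.010000, 1.228750]
Iteration 4:
  c_4 = (1.010000 + 1.228750)/2 = 1.119375
  f(c_4) = f(1.119375) = -0.239298
  f(a) × f(c) ≥ 0, new interval: [1.119375, 1.228750]
Iteration 5:
  c_5 = (1.119375 + 1.228750)/2 = 1.174062
  f(c_5) = f(1.174062) = 0.140542
  f(a) × f(c) < 0, new interval: [1.119375, 1.174062]
Iteration 6:
  c_6 = (1.119375 + 1.174062)/2 = 1.146719
  f(c_6) = f(1.146719) = -0.051950
  f(a) × f(c) ≥ 0, new interval: [1.146719, 1.174062]

After 6 iteration(s), the approximation is c_6 = 1.146719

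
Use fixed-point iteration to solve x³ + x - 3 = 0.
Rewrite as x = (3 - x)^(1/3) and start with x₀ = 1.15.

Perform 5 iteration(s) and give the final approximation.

Equation: x³ + x - 3 = 0
Fixed-point form: x = (3 - x)^(1/3)
x₀ = 1.15

x_1 = g(1.150000) = 1.227601
x_2 = g(1.227601) = 1.210191
x_3 = g(1.210191) = 1.214140
x_4 = g(1.214140) = 1.213247
x_5 = g(1.213247) = 1.213449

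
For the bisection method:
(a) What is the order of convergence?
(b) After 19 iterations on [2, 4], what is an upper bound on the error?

(a) Bisection has linear (order 1) convergence; the error is halved each step.

(b) Error bound = (b-a)/2^n = (4 - 2)/2^{19}
    = 2/2^{19}

(a) 1 (linear); (b) error ≤ 3.81e-06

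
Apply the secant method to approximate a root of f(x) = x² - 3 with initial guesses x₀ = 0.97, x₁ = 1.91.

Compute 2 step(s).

f(x) = x² - 3
x₀ = 0.97, x₁ = 1.91

Secant formula: x_{n+1} = x_n - f(x_n)(x_n - x_{n-1})/(f(x_n) - f(x_{n-1}))

Iteration 1:
  f(0.970000) = -2.059100
  f(1.910000) = 0.648100
  x_2 = 1.910000 - 0.648100×(1.910000 - 0.970000)/(0.648100 - (-2.059100))
       = 1.684965
Iteration 2:
  f(1.910000) = 0.648100
  f(1.684965) = -0.160892
  x_3 = 1.684965 - (-0.160892)×(1.684965 - 1.910000)/(-0.160892 - 0.648100)
       = 1.729720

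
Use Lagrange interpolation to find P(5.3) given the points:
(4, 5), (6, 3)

Lagrange interpolation formula:
P(x) = Σ yᵢ × Lᵢ(x)
where Lᵢ(x) = Π_{j≠i} (x - xⱼ)/(xᵢ - xⱼ)

L_0(5.3) = (5.3 - 6)/(4 - 6) = 0.350000
L_1(5.3) = (5.3 - 4)/(6 - 4) = 0.650000

P(5.3) = 5×L_0(5.3) + 3×L_1(5.3)
P(5.3) = 3.700000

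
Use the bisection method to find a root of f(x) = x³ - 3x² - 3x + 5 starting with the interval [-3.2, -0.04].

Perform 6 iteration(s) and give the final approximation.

f(x) = x³ - 3x² - 3x + 5
Initial interval: [-3.2, -0.04]

Iteration 1:
  c_1 = (-3.200000 + (-0.040000))/2 = -1.620000
  f(c_1) = f(-1.620000) = -2.264728
  f(a) × f(c) ≥ 0, new interval: [-1.620000, -0.040000]
Iteration 2:
  c_2 = (-1.620000 + (-0.040000))/2 = -0.830000
  f(c_2) = f(-0.830000) = 4.851513
  f(a) × f(c) < 0, new interval: [-1.620000, -0.830000]
Iteration 3:
  c_3 = (-1.620000 + (-0.830000))/2 = -1.225000
  f(c_3) = f(-1.225000) = 2.334859
  f(a) × f(c) < 0, new interval: [-1.620000, -1.225000]
Iteration 4:
  c_4 = (-1.620000 + (-1.225000))/2 = -1.422500
  f(c_4) = f(-1.422500) = 0.318544
  f(a) × f(c) < 0, new interval: [-1.620000, -1.422500]
Iteration 5:
  c_5 = (-1.620000 + (-1.422500))/2 = -1.521250
  f(c_5) = f(-1.521250) = -0.899334
  f(a) × f(c) ≥ 0, new interval: [-1.521250, -1.422500]
Iteration 6:
  c_6 = (-1.521250 + (-1.422500))/2 = -1.471875
  f(c_6) = f(-1.471875) = -0.272317
  f(a) × f(c) ≥ 0, new interval: [-1.471875, -1.422500]

After 6 iteration(s), the approximation is c_6 = -1.471875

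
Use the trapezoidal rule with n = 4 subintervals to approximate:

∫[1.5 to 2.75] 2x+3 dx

f(x) = 2x+3
a = 1.5, b = 2.75, n = 4
h = (b - a)/n = 0.312500

Trapezoidal rule: (h/2)[f(x₀) + 2f(x₁) + 2f(x₂) + ... + f(xₙ)]

x_0 = 1.5000, f(x_0) = 6.000000, coefficient = 1
x_1 = 1.8125, f(x_1) = 6.625000, coefficient = 2
x_2 = 2.1250, f(x_2) = 7.250000, coefficient = 2
x_3 = 2.4375, f(x_3) = 7.875000, coefficient = 2
x_4 = 2.7500, f(x_4) = 8.500000, coefficient = 1

I ≈ (0.312500/2) × 58.000000 = 9.062500
Exact value: 9.062500
Error: 0.000000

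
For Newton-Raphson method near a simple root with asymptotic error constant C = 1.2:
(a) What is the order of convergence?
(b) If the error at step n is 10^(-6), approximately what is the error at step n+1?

(a) Newton-Raphson has quadratic (order 2) convergence near simple roots.
    This means |e_{n+1}| ≈ C|e_n|².

(b) With |e_n| = 10^(-6) and C = 1.2:
    |e_{n+1}| ≈ 1.2 × (10^(-6))² = 1.2 × 10^(-12)

(a) 2 (quadratic); (b) |e_{n+1}| ≈ 1.200e-12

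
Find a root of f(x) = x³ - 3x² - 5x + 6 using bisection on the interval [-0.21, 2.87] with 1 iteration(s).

f(x) = x³ - 3x² - 5x + 6
Initial interval: [-0.21, 2.87]

Iteration 1:
  c_1 = (-0.210000 + 2.870000)/2 = 1.330000
  f(c_1) = f(1.330000) = -3.604063
  f(a) × f(c) < 0, new interval: [-0.210000, 1.330000]

After 1 iteration(s), the approximation is c_1 = 1.330000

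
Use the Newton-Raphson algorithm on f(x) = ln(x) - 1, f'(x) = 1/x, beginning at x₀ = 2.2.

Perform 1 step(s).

f(x) = ln(x) - 1
f'(x) = 1/x
x₀ = 2.2

Newton-Raphson formula: x_{n+1} = x_n - f(x_n)/f'(x_n)

Iteration 1:
  f(2.200000) = -0.211543
  f'(2.200000) = 0.454545
  x_1 = 2.200000 - (-0.211543)/0.454545 = 2.665394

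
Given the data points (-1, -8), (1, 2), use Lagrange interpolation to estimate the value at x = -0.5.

Lagrange interpolation formula:
P(x) = Σ yᵢ × Lᵢ(x)
where Lᵢ(x) = Π_{j≠i} (x - xⱼ)/(xᵢ - xⱼ)

L_0(-0.5) = (-0.5 - 1)/(-1 - 1) = 0.750000
L_1(-0.5) = (-0.5 - (-1))/(1 - (-1)) = 0.250000

P(-0.5) = (-8)×L_0(-0.5) + 2×L_1(-0.5)
P(-0.5) = -5.500000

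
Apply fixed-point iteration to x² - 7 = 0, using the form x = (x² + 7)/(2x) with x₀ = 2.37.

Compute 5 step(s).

Equation: x² - 7 = 0
Fixed-point form: x = (x² + 7)/(2x)
x₀ = 2.37

x_1 = g(2.370000) = 2.661793
x_2 = g(2.661793) = 2.645800
x_3 = g(2.645800) = 2.645751
x_4 = g(2.645751) = 2.645751
x_5 = g(2.645751) = 2.645751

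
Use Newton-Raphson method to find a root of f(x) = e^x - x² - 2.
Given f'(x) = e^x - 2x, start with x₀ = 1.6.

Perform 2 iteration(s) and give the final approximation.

f(x) = e^x - x² - 2
f'(x) = e^x - 2x
x₀ = 1.6

Newton-Raphson formula: x_{n+1} = x_n - f(x_n)/f'(x_n)

Iteration 1:
  f(1.600000) = 0.393032
  f'(1.600000) = 1.753032
  x_1 = 1.600000 - 0.393032/1.753032 = 1.375799
Iteration 2:
  f(1.375799) = 0.065415
  f'(1.375799) = 1.206639
  x_2 = 1.375799 - 0.065415/1.206639 = 1.321586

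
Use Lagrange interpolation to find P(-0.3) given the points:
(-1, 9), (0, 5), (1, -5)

Lagrange interpolation formula:
P(x) = Σ yᵢ × Lᵢ(x)
where Lᵢ(x) = Π_{j≠i} (x - xⱼ)/(xᵢ - xⱼ)

L_0(-0.3) = (-0.3 - 0)/(-1 - 0) × (-0.3 - 1)/(-1 - 1) = 0.195000
L_1(-0.3) = (-0.3 - (-1))/(0 - (-1)) × (-0.3 - 1)/(0 - 1) = 0.910000
L_2(-0.3) = (-0.3 - (-1))/(1 - (-1)) × (-0.3 - 0)/(1 - 0) = -0.105000

P(-0.3) = 9×L_0(-0.3) + 5×L_1(-0.3) + (-5)×L_2(-0.3)
P(-0.3) = 6.830000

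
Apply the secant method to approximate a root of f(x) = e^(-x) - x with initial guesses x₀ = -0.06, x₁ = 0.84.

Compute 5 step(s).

f(x) = e^(-x) - x
x₀ = -0.06, x₁ = 0.84

Secant formula: x_{n+1} = x_n - f(x_n)(x_n - x_{n-1})/(f(x_n) - f(x_{n-1}))

Iteration 1:
  f(-0.060000) = 1.121837
  f(0.840000) = -0.408289
  x_2 = 0.840000 - (-0.408289)×(0.840000 - (-0.060000))/(-0.408289 - 1.121837)
       = 0.599850
Iteration 2:
  f(0.840000) = -0.408289
  f(0.599850) = -0.050955
  x_3 = 0.599850 - (-0.050955)×(0.599850 - 0.840000)/(-0.050955 - (-0.408289))
       = 0.565604
Iteration 3:
  f(0.599850) = -0.050955
  f(0.565604) = 0.002412
  x_4 = 0.565604 - 0.002412×(0.565604 - 0.599850)/(0.002412 - (-0.050955))
       = 0.567152
Iteration 4:
  f(0.565604) = 0.002412
  f(0.567152) = -0.000014
  x_5 = 0.567152 - (-0.000014)×(0.567152 - 0.565604)/(-0.000014 - 0.002412)
       = 0.567143
Iteration 5:
  f(0.567152) = -0.000014
  f(0.567143) = 0.000000
  x_6 = 0.567143 - 0.000000×(0.567143 - 0.567152)/(0.000000 - (-0.000014))
       = 0.567143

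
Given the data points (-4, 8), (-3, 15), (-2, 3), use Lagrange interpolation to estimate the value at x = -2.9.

Lagrange interpolation formula:
P(x) = Σ yᵢ × Lᵢ(x)
where Lᵢ(x) = Π_{j≠i} (x - xⱼ)/(xᵢ - xⱼ)

L_0(-2.9) = (-2.9 - (-3))/(-4 - (-3)) × (-2.9 - (-2))/(-4 - (-2)) = -0.045000
L_1(-2.9) = (-2.9 - (-4))/(-3 - (-4)) × (-2.9 - (-2))/(-3 - (-2)) = 0.990000
L_2(-2.9) = (-2.9 - (-4))/(-2 - (-4)) × (-2.9 - (-3))/(-2 - (-3)) = 0.055000

P(-2.9) = 8×L_0(-2.9) + 15×L_1(-2.9) + 3×L_2(-2.9)
P(-2.9) = 14.655000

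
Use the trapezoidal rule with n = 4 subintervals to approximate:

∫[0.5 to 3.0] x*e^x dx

f(x) = x*e^x
a = 0.5, b = 3.0, n = 4
h = (b - a)/n = 0.625000

Trapezoidal rule: (h/2)[f(x₀) + 2f(x₁) + 2f(x₂) + ... + f(xₙ)]

x_0 = 0.5000, f(x_0) = 0.824361, coefficient = 1
x_1 = 1.1250, f(x_1) = 3.465244, coefficient = 2
x_2 = 1.7500, f(x_2) = 10.070555, coefficient = 2
x_3 = 2.3750, f(x_3) = 25.533656, coefficient = 2
x_4 = 3.0000, f(x_4) = 60.256611, coefficient = 1

I ≈ (0.625000/2) × 139.219881 = 43.506213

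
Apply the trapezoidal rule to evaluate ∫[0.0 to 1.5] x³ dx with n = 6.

f(x) = x³
a = 0.0, b = 1.5, n = 6
h = (b - a)/n = 0.250000

Trapezoidal rule: (h/2)[f(x₀) + 2f(x₁) + 2f(x₂) + ... + f(xₙ)]

x_0 = 0.0000, f(x_0) = 0.000000, coefficient = 1
x_1 = 0.2500, f(x_1) = 0.015625, coefficient = 2
x_2 = 0.5000, f(x_2) = 0.125000, coefficient = 2
x_3 = 0.7500, f(x_3) = 0.421875, coefficient = 2
x_4 = 1.0000, f(x_4) = 1.000000, coefficient = 2
x_5 = 1.2500, f(x_5) = 1.953125, coefficient = 2
x_6 = 1.5000, f(x_6) = 3.375000, coefficient = 1

I ≈ (0.250000/2) × 10.406250 = 1.300781
Exact value: 1.265625
Error: 0.035156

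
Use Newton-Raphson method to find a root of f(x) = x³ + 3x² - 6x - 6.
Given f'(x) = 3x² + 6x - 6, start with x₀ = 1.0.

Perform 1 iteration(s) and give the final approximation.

f(x) = x³ + 3x² - 6x - 6
f'(x) = 3x² + 6x - 6
x₀ = 1.0

Newton-Raphson formula: x_{n+1} = x_n - f(x_n)/f'(x_n)

Iteration 1:
  f(1.000000) = -8.000000
  f'(1.000000) = 3.000000
  x_1 = 1.000000 - (-8.000000)/3.000000 = 3.666667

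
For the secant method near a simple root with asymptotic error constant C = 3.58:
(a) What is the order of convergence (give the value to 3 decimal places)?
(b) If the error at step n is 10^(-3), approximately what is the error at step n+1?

(a) Secant method has superlinear convergence with order φ = (1+√5)/2 ≈ 1.618.
    This means |e_{n+1}| ≈ C|e_n|^1.618.

(b) With |e_n| = 10^(-3) and C = 3.58:
    |e_{n+1}| ≈ 3.58 × (10^(-3))^1.618 = 3.58 × 10^(-4.85)

(a) ≈ 1.618 (golden ratio); (b) |e_{n+1}| ≈ 5.009e-05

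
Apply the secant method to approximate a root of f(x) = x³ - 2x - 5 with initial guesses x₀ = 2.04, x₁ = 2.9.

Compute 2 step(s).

f(x) = x³ - 2x - 5
x₀ = 2.04, x₁ = 2.9

Secant formula: x_{n+1} = x_n - f(x_n)(x_n - x_{n-1})/(f(x_n) - f(x_{n-1}))

Iteration 1:
  f(2.040000) = -0.590336
  f(2.900000) = 13.589000
  x_2 = 2.900000 - 13.589000×(2.900000 - 2.040000)/(13.589000 - (-0.590336))
       = 2.075805
Iteration 2:
  f(2.900000) = 13.589000
  f(2.075805) = -0.207038
  x_3 = 2.075805 - (-0.207038)×(2.075805 - 2.900000)/(-0.207038 - 13.589000)
       = 2.088174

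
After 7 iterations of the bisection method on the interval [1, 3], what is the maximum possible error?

Bisection error bound: |error| ≤ (b-a)/2^n
|error| ≤ (3 - 1)/2^7 = 2/2^7
|error| ≤ 0.0156250000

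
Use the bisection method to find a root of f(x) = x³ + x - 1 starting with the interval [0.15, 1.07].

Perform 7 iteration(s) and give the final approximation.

f(x) = x³ + x - 1
Initial interval: [0.15, 1.07]

Iteration 1:
  c_1 = (0.150000 + 1.070000)/2 = 0.610000
  f(c_1) = f(0.610000) = -0.163019
  f(a) × f(c) ≥ 0, new interval: [0.610000, 1.070000]
Iteration 2:
  c_2 = (0.610000 + 1.070000)/2 = 0.840000
  f(c_2) = f(0.840000) = 0.432704
  f(a) × f(c) < 0, new interval: [0.610000, 0.840000]
Iteration 3:
  c_3 = (0.610000 + 0.840000)/2 = 0.725000
  f(c_3) = f(0.725000) = 0.106078
  f(a) × f(c) < 0, new interval: [0.610000, 0.725000]
Iteration 4:
  c_4 = (0.610000 + 0.725000)/2 = 0.667500
  f(c_4) = f(0.667500) = -0.035091
  f(a) × f(c) ≥ 0, new interval: [0.667500, 0.725000]
Iteration 5:
  c_5 = (0.667500 + 0.725000)/2 = 0.696250
  f(c_5) = f(0.696250) = 0.033767
  f(a) × f(c) < 0, new interval: [0.667500, 0.696250]
Iteration 6:
  c_6 = (0.667500 + 0.696250)/2 = 0.681875
  f(c_6) = f(0.681875) = -0.001085
  f(a) × f(c) ≥ 0, new interval: [0.681875, 0.696250]
Iteration 7:
  c_7 = (0.681875 + 0.696250)/2 = 0.689063
  f(c_7) = f(0.689063) = 0.016234
  f(a) × f(c) < 0, new interval: [0.681875, 0.689063]

After 7 iteration(s), the approximation is c_7 = 0.689063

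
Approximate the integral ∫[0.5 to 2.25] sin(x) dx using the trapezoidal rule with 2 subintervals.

f(x) = sin(x)
a = 0.5, b = 2.25, n = 2
h = (b - a)/n = 0.875000

Trapezoidal rule: (h/2)[f(x₀) + 2f(x₁) + 2f(x₂) + ... + f(xₙ)]

x_0 = 0.5000, f(x_0) = 0.479426, coefficient = 1
x_1 = 1.3750, f(x_1) = 0.980893, coefficient = 2
x_2 = 2.2500, f(x_2) = 0.778073, coefficient = 1

I ≈ (0.875000/2) × 3.219285 = 1.408437
Exact value: 1.505756
Error: 0.097319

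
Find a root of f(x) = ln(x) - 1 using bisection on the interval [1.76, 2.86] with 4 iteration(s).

f(x) = ln(x) - 1
Initial interval: [1.76, 2.86]

Iteration 1:
  c_1 = (1.760000 + 2.860000)/2 = 2.310000
  f(c_1) = f(2.310000) = -0.162752
  f(a) × f(c) ≥ 0, new interval: [2.310000, 2.860000]
Iteration 2:
  c_2 = (2.310000 + 2.860000)/2 = 2.585000
  f(c_2) = f(2.585000) = -0.050274
  f(a) × f(c) ≥ 0, new interval: [2.585000, 2.860000]
Iteration 3:
  c_3 = (2.585000 + 2.860000)/2 = 2.722500
  f(c_3) = f(2.722500) = 0.001551
  f(a) × f(c) < 0, new interval: [2.585000, 2.722500]
Iteration 4:
  c_4 = (2.585000 + 2.722500)/2 = 2.653750
  f(c_4) = f(2.653750) = -0.024026
  f(a) × f(c) ≥ 0, new interval: [2.653750, 2.722500]

After 4 iteration(s), the approximation is c_4 = 2.653750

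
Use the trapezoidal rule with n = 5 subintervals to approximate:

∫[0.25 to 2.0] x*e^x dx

f(x) = x*e^x
a = 0.25, b = 2.0, n = 5
h = (b - a)/n = 0.350000

Trapezoidal rule: (h/2)[f(x₀) + 2f(x₁) + 2f(x₂) + ... + f(xₙ)]

x_0 = 0.2500, f(x_0) = 0.321006, coefficient = 1
x_1 = 0.6000, f(x_1) = 1.093271, coefficient = 2
x_2 = 0.9500, f(x_2) = 2.456424, coefficient = 2
x_3 = 1.3000, f(x_3) = 4.770086, coefficient = 2
x_4 = 1.6500, f(x_4) = 8.591517, coefficient = 2
x_5 = 2.0000, f(x_5) = 14.778112, coefficient = 1

I ≈ (0.350000/2) × 48.921714 = 8.561300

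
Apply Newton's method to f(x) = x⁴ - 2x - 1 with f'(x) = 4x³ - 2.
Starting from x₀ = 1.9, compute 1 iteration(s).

f(x) = x⁴ - 2x - 1
f'(x) = 4x³ - 2
x₀ = 1.9

Newton-Raphson formula: x_{n+1} = x_n - f(x_n)/f'(x_n)

Iteration 1:
  f(1.900000) = 8.232100
  f'(1.900000) = 25.436000
  x_1 = 1.900000 - 8.232100/25.436000 = 1.576360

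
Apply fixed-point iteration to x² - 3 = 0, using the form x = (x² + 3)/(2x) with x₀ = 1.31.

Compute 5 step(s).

Equation: x² - 3 = 0
Fixed-point form: x = (x² + 3)/(2x)
x₀ = 1.31

x_1 = g(1.310000) = 1.800038
x_2 = g(1.800038) = 1.733335
x_3 = g(1.733335) = 1.732051
x_4 = g(1.732051) = 1.732051
x_5 = g(1.732051) = 1.732051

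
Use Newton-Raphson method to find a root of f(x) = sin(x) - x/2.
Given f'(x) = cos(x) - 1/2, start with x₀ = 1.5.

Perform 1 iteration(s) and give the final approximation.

f(x) = sin(x) - x/2
f'(x) = cos(x) - 1/2
x₀ = 1.5

Newton-Raphson formula: x_{n+1} = x_n - f(x_n)/f'(x_n)

Iteration 1:
  f(1.500000) = 0.247495
  f'(1.500000) = -0.429263
  x_1 = 1.500000 - 0.247495/(-0.429263) = 2.076558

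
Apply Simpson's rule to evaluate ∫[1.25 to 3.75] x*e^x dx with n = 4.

f(x) = x*e^x
a = 1.25, b = 3.75, n = 4
h = (b - a)/n = 0.625000

Simpson's rule: (h/3)[f(x₀) + 4f(x₁) + 2f(x₂) + ... + f(xₙ)]

x_0 = 1.2500, f(x_0) = 4.362929, coefficient = 1
x_1 = 1.8750, f(x_1) = 12.226536, coefficient = 4
x_2 = 2.5000, f(x_2) = 30.456235, coefficient = 2
x_3 = 3.1250, f(x_3) = 71.124672, coefficient = 4
x_4 = 3.7500, f(x_4) = 159.454058, coefficient = 1

I ≈ (0.625000/3) × 558.134288 = 116.277977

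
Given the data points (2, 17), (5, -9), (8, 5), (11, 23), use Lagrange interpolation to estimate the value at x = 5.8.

Lagrange interpolation formula:
P(x) = Σ yᵢ × Lᵢ(x)
where Lᵢ(x) = Π_{j≠i} (x - xⱼ)/(xᵢ - xⱼ)

L_0(5.8) = (5.8 - 5)/(2 - 5) × (5.8 - 8)/(2 - 8) × (5.8 - 11)/(2 - 11) = -0.056494
L_1(5.8) = (5.8 - 2)/(5 - 2) × (5.8 - 8)/(5 - 8) × (5.8 - 11)/(5 - 11) = 0.805037
L_2(5.8) = (5.8 - 2)/(8 - 2) × (5.8 - 5)/(8 - 5) × (5.8 - 11)/(8 - 11) = 0.292741
L_3(5.8) = (5.8 - 2)/(11 - 2) × (5.8 - 5)/(11 - 5) × (5.8 - 8)/(11 - 8) = -0.041284

P(5.8) = 17×L_0(5.8) + (-9)×L_1(5.8) + 5×L_2(5.8) + 23×L_3(5.8)
P(5.8) = -7.691556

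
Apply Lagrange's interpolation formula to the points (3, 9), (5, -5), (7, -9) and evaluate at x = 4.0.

Lagrange interpolation formula:
P(x) = Σ yᵢ × Lᵢ(x)
where Lᵢ(x) = Π_{j≠i} (x - xⱼ)/(xᵢ - xⱼ)

L_0(4.0) = (4.0 - 5)/(3 - 5) × (4.0 - 7)/(3 - 7) = 0.375000
L_1(4.0) = (4.0 - 3)/(5 - 3) × (4.0 - 7)/(5 - 7) = 0.750000
L_2(4.0) = (4.0 - 3)/(7 - 3) × (4.0 - 5)/(7 - 5) = -0.125000

P(4.0) = 9×L_0(4.0) + (-5)×L_1(4.0) + (-9)×L_2(4.0)
P(4.0) = 0.750000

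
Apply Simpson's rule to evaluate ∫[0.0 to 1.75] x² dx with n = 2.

f(x) = x²
a = 0.0, b = 1.75, n = 2
h = (b - a)/n = 0.875000

Simpson's rule: (h/3)[f(x₀) + 4f(x₁) + 2f(x₂) + ... + f(xₙ)]

x_0 = 0.0000, f(x_0) = 0.000000, coefficient = 1
x_1 = 0.8750, f(x_1) = 0.765625, coefficient = 4
x_2 = 1.7500, f(x_2) = 3.062500, coefficient = 1

I ≈ (0.875000/3) × 6.125000 = 1.786458
Exact value: 1.786458
Error: 0.000000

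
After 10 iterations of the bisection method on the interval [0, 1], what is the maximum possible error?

Bisection error bound: |error| ≤ (b-a)/2^n
|error| ≤ (1 - 0)/2^10 = 1/2^10
|error| ≤ 0.0009765625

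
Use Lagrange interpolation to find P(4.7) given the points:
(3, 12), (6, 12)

Lagrange interpolation formula:
P(x) = Σ yᵢ × Lᵢ(x)
where Lᵢ(x) = Π_{j≠i} (x - xⱼ)/(xᵢ - xⱼ)

L_0(4.7) = (4.7 - 6)/(3 - 6) = 0.433333
L_1(4.7) = (4.7 - 3)/(6 - 3) = 0.566667

P(4.7) = 12×L_0(4.7) + 12×L_1(4.7)
P(4.7) = 12.000000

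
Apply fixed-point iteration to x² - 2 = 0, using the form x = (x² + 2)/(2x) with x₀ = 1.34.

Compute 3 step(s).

Equation: x² - 2 = 0
Fixed-point form: x = (x² + 2)/(2x)
x₀ = 1.34

x_1 = g(1.340000) = 1.416269
x_2 = g(1.416269) = 1.414215
x_3 = g(1.414215) = 1.414214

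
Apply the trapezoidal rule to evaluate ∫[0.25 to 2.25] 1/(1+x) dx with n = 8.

f(x) = 1/(1+x)
a = 0.25, b = 2.25, n = 8
h = (b - a)/n = 0.250000

Trapezoidal rule: (h/2)[f(x₀) + 2f(x₁) + 2f(x₂) + ... + f(xₙ)]

x_0 = 0.2500, f(x_0) = 0.800000, coefficient = 1
x_1 = 0.5000, f(x_1) = 0.666667, coefficient = 2
x_2 = 0.7500, f(x_2) = 0.571429, coefficient = 2
x_3 = 1.0000, f(x_3) = 0.500000, coefficient = 2
x_4 = 1.2500, f(x_4) = 0.444444, coefficient = 2
x_5 = 1.5000, f(x_5) = 0.400000, coefficient = 2
x_6 = 1.7500, f(x_6) = 0.363636, coefficient = 2
x_7 = 2.0000, f(x_7) = 0.333333, coefficient = 2
x_8 = 2.2500, f(x_8) = 0.307692, coefficient = 1

I ≈ (0.250000/2) × 7.666711 = 0.958339
Exact value: 0.955511
Error: 0.002827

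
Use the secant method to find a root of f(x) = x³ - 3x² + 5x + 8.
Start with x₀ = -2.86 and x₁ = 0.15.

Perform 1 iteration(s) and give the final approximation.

f(x) = x³ - 3x² + 5x + 8
x₀ = -2.86, x₁ = 0.15

Secant formula: x_{n+1} = x_n - f(x_n)(x_n - x_{n-1})/(f(x_n) - f(x_{n-1}))

Iteration 1:
  f(-2.860000) = -54.232456
  f(0.150000) = 8.685875
  x_2 = 0.150000 - 8.685875×(0.150000 - (-2.860000))/(8.685875 - (-54.232456))
       = -0.265530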